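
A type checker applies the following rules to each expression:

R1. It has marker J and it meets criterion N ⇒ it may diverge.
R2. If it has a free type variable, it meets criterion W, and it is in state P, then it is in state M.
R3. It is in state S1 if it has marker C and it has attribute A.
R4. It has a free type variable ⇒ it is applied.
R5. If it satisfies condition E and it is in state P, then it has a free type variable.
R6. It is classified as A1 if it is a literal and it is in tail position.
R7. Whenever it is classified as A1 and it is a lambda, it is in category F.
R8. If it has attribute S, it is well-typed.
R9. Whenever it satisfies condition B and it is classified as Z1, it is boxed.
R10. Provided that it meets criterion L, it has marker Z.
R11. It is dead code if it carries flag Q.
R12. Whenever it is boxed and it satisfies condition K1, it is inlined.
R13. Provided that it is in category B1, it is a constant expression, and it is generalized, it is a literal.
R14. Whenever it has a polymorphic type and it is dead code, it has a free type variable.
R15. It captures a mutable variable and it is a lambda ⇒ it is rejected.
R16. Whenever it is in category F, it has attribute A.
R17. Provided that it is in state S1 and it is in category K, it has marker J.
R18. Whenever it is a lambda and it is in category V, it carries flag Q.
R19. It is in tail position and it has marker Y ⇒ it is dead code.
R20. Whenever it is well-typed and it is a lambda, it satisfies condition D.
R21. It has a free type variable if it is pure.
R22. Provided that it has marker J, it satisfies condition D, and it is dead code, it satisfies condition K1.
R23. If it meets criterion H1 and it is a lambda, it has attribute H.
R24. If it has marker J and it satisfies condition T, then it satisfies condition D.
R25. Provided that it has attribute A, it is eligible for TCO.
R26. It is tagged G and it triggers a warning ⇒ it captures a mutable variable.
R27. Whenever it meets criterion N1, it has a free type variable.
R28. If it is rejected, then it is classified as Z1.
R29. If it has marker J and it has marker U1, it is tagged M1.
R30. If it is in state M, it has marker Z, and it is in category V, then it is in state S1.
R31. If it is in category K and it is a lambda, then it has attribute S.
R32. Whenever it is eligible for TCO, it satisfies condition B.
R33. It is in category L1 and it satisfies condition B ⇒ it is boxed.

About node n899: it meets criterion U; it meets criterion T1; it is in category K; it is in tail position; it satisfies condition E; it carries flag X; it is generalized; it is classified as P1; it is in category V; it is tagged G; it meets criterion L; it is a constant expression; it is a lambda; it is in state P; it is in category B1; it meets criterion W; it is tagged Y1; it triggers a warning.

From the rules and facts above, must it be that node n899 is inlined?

By R5 (it satisfies condition E, it is in state P): it has a free type variable.
By R10 (it meets criterion L): it has marker Z.
By R13 (it is in category B1, it is a constant expression, it is generalized): it is a literal.
By R18 (it is a lambda, it is in category V): it carries flag Q.
By R26 (it is tagged G, it triggers a warning): it captures a mutable variable.
By R31 (it is in category K, it is a lambda): it has attribute S.
By R2 (it has a free type variable, it meets criterion W, it is in state P): it is in state M.
By R6 (it is a literal, it is in tail position): it is classified as A1.
By R7 (it is classified as A1, it is a lambda): it is in category F.
By R8 (it has attribute S): it is well-typed.
By R11 (it carries flag Q): it is dead code.
By R15 (it captures a mutable variable, it is a lambda): it is rejected.
By R16 (it is in category F): it has attribute A.
By R20 (it is well-typed, it is a lambda): it satisfies condition D.
By R25 (it has attribute A): it is eligible for TCO.
By R28 (it is rejected): it is classified as Z1.
By R30 (it is in state M, it has marker Z, it is in category V): it is in state S1.
By R32 (it is eligible for TCO): it satisfies condition B.
By R9 (it satisfies condition B, it is classified as Z1): it is boxed.
By R17 (it is in state S1, it is in category K): it has marker J.
By R22 (it has marker J, it satisfies condition D, it is dead code): it satisfies condition K1.
By R12 (it is boxed, it satisfies condition K1): it is inlined.

Yes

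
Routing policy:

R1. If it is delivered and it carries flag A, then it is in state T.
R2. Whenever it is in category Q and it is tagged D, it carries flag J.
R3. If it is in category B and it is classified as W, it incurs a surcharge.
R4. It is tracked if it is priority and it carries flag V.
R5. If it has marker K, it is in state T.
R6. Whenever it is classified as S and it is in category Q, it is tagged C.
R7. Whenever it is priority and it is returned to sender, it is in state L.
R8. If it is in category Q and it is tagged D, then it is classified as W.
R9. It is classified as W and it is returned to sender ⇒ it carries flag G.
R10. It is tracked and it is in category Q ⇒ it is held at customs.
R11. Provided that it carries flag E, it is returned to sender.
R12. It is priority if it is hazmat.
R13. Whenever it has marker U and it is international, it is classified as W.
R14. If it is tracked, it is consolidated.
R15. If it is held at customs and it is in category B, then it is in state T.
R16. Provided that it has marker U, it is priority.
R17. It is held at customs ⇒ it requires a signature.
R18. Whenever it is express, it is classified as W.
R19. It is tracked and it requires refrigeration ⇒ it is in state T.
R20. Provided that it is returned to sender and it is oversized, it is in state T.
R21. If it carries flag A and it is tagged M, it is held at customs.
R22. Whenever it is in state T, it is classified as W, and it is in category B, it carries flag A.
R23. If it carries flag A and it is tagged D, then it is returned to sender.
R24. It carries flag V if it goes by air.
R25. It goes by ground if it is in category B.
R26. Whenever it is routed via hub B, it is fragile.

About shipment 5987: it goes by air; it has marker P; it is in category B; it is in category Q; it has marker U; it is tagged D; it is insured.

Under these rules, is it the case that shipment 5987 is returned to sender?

By R8 (it is in category Q, it is tagged D): it is classified as W.
By R16 (it has marker U): it is priority.
By R24 (it goes by air): it carries flag V.
By R4 (it is priority, it carries flag V): it is tracked.
By R10 (it is tracked, it is in category Q): it is held at customs.
By R15 (it is held at customs, it is in category B): it is in state T.
By R22 (it is in state T, it is classified as W, it is in category B): it carries flag A.
By R23 (it carries flag A, it is tagged D): it is returned to sender.

Yes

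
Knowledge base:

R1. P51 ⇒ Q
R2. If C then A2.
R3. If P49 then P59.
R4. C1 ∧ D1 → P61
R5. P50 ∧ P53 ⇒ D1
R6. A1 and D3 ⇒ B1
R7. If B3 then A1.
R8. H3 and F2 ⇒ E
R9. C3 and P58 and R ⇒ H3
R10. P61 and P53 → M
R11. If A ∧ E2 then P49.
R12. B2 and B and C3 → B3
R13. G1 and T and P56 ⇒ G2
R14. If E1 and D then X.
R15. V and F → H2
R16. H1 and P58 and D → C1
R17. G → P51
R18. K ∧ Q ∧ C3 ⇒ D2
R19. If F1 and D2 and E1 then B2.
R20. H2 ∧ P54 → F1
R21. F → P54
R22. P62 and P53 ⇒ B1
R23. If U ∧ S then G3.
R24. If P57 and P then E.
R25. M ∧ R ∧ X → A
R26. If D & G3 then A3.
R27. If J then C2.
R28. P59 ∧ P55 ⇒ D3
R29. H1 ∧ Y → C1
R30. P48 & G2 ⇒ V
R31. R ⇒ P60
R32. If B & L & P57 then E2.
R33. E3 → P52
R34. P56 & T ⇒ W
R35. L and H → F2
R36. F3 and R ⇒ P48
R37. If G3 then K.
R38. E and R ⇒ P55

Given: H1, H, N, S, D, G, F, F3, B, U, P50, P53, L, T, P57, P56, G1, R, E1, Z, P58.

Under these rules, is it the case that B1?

No

Forward chaining from the given facts derives: D1, G2, X, C1, P51, P54, G3, A3, P60, E2, W, F2, P48, K, Q, P61, M, A, V, P49, H2, F1, P59.
Rules concluding B1: R6 needs A1; R22 needs P62 — none of these are established.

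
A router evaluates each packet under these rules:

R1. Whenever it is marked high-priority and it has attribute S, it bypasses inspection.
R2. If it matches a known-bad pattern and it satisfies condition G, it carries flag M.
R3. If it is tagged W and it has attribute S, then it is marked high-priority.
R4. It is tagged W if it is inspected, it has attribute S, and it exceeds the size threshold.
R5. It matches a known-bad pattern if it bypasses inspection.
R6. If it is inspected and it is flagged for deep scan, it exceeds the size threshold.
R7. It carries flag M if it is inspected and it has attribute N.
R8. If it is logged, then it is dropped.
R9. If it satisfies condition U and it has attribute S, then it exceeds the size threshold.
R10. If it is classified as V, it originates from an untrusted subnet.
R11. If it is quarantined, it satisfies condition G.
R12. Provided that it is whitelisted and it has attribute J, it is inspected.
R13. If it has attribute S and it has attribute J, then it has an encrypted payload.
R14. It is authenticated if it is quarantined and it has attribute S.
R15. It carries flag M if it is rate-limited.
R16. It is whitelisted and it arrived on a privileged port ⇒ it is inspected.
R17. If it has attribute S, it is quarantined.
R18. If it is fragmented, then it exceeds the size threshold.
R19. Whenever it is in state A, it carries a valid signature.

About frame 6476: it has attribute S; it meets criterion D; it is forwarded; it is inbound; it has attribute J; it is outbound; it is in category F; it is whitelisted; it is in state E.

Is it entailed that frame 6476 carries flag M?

No

Forward chaining from the given facts derives: is inspected, has an encrypted payload, is quarantined, satisfies condition G, is authenticated.
Rules concluding "it carries flag M": R2 needs "it matches a known-bad pattern"; R7 needs "it has attribute N"; R15 needs "it is rate-limited" — none of these are established.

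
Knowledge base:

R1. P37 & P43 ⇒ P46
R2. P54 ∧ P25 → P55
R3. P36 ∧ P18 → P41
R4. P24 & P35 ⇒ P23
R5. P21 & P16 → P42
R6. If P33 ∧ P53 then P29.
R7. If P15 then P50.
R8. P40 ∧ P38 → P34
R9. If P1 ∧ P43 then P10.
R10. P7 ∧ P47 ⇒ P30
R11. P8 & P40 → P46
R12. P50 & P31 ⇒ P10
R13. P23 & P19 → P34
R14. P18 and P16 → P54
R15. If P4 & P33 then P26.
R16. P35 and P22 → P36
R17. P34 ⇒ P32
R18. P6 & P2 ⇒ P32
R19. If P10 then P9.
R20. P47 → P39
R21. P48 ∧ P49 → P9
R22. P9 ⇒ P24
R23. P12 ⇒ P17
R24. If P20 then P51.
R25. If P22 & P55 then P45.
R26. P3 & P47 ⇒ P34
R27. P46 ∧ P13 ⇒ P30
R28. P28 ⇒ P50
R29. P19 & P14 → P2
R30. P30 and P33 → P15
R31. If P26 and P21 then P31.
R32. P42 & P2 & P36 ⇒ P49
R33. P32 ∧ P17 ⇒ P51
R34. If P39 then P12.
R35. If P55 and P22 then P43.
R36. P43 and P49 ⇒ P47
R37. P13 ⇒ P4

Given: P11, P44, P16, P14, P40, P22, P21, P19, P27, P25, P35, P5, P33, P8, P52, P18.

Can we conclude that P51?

Forward chaining from the given facts derives: P42, P46, P54, P36, P2, P49, P55, P41, P45, P43, P47, P39, P12, P17.
Rules concluding P51: R24 needs P20; R33 needs P32 — none of these are established.

No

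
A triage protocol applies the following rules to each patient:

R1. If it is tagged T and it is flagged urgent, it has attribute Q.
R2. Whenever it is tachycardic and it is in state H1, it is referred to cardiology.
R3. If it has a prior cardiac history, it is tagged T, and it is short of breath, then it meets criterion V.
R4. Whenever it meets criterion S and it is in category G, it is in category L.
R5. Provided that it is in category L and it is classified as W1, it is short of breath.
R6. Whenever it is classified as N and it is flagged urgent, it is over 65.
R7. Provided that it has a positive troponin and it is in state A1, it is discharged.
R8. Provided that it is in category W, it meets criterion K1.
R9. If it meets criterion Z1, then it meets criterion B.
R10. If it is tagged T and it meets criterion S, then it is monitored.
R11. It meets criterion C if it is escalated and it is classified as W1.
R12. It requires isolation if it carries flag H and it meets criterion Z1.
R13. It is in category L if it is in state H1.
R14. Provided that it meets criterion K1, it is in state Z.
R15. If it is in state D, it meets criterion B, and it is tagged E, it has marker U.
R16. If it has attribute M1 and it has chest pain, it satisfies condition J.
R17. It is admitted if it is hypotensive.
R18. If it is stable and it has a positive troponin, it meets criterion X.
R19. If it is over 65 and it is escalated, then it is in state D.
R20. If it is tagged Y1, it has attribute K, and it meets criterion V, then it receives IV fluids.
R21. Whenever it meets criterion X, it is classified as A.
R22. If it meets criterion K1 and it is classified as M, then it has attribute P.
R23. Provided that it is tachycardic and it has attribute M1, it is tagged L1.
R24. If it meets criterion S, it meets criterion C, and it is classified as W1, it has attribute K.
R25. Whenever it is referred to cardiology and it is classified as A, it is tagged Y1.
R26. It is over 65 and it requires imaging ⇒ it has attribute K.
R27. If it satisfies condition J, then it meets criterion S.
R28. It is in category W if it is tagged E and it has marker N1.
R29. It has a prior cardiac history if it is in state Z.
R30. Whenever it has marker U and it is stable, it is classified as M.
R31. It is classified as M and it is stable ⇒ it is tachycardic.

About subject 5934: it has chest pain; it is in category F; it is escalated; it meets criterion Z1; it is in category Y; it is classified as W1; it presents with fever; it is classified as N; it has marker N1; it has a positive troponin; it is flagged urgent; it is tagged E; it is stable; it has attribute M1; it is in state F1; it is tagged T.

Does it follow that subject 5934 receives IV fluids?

No

Forward chaining from the given facts derives: has attribute Q, is over 65, meets criterion B, meets criterion C, satisfies condition J, meets criterion X, is in state D, is classified as A, meets criterion S, is in category W, meets criterion K1, is monitored, is in state Z, has marker U, has attribute K, has a prior cardiac history, is classified as M, is tachycardic, has attribute P, is tagged L1.
The only rule concluding "it receives IV fluids" is R20, which needs "it is tagged Y1"; that is never established.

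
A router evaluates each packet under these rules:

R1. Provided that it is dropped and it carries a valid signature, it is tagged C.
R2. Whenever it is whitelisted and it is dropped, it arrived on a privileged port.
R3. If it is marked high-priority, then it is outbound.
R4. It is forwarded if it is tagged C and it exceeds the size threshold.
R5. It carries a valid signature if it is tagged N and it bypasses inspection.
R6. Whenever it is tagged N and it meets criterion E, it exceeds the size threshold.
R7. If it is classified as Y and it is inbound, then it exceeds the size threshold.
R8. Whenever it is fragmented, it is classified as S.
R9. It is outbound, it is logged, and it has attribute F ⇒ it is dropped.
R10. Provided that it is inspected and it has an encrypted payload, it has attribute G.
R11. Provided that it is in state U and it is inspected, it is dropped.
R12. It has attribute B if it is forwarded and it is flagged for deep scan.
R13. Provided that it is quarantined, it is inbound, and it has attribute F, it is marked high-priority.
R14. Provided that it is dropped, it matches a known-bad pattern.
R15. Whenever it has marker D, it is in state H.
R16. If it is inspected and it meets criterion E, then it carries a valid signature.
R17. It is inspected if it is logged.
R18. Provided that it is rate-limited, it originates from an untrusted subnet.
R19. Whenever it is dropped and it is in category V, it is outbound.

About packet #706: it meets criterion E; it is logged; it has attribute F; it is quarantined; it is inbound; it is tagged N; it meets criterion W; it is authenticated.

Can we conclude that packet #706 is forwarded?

Yes

By R6 (it is tagged N, it meets criterion E): it exceeds the size threshold.
By R13 (it is quarantined, it is inbound, it has attribute F): it is marked high-priority.
By R17 (it is logged): it is inspected.
By R3 (it is marked high-priority): it is outbound.
By R9 (it is outbound, it is logged, it has attribute F): it is dropped.
By R16 (it is inspected, it meets criterion E): it carries a valid signature.
By R1 (it is dropped, it carries a valid signature): it is tagged C.
By R4 (it is tagged C, it exceeds the size threshold): it is forwarded.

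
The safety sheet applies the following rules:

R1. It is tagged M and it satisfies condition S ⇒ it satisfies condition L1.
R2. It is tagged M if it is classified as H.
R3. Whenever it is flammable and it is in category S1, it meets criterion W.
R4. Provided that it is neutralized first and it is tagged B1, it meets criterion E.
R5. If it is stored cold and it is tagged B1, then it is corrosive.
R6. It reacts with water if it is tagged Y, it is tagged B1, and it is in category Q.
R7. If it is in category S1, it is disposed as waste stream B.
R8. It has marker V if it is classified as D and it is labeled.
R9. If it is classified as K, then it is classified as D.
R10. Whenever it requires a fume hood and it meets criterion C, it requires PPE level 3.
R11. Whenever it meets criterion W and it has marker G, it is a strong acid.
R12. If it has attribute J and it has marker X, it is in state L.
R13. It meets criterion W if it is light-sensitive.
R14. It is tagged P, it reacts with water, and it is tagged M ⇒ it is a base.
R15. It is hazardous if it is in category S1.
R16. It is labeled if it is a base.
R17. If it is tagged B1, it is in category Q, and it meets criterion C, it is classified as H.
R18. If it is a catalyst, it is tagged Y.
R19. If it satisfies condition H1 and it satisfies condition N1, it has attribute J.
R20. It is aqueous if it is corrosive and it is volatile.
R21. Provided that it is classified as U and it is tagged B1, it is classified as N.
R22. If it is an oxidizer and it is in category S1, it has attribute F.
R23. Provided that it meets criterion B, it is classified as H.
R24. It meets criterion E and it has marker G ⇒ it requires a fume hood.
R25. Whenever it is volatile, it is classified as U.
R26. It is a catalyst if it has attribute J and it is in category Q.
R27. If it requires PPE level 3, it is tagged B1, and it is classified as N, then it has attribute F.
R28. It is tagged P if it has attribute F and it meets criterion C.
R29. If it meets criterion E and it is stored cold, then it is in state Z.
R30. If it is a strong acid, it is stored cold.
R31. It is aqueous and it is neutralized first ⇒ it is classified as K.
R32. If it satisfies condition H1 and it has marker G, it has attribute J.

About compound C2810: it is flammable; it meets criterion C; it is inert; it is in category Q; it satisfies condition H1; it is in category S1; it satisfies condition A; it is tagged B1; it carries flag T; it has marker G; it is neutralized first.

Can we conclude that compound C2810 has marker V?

No

Forward chaining from the given facts derives: meets criterion W, meets criterion E, is disposed as waste stream B, is a strong acid, is hazardous, is classified as H, requires a fume hood, is stored cold, has attribute J, is tagged M, is corrosive, requires PPE level 3, is a catalyst, is in state Z, is tagged Y, reacts with water.
The only rule concluding "it has marker V" is R8, which needs "it is classified as D"; that is never established.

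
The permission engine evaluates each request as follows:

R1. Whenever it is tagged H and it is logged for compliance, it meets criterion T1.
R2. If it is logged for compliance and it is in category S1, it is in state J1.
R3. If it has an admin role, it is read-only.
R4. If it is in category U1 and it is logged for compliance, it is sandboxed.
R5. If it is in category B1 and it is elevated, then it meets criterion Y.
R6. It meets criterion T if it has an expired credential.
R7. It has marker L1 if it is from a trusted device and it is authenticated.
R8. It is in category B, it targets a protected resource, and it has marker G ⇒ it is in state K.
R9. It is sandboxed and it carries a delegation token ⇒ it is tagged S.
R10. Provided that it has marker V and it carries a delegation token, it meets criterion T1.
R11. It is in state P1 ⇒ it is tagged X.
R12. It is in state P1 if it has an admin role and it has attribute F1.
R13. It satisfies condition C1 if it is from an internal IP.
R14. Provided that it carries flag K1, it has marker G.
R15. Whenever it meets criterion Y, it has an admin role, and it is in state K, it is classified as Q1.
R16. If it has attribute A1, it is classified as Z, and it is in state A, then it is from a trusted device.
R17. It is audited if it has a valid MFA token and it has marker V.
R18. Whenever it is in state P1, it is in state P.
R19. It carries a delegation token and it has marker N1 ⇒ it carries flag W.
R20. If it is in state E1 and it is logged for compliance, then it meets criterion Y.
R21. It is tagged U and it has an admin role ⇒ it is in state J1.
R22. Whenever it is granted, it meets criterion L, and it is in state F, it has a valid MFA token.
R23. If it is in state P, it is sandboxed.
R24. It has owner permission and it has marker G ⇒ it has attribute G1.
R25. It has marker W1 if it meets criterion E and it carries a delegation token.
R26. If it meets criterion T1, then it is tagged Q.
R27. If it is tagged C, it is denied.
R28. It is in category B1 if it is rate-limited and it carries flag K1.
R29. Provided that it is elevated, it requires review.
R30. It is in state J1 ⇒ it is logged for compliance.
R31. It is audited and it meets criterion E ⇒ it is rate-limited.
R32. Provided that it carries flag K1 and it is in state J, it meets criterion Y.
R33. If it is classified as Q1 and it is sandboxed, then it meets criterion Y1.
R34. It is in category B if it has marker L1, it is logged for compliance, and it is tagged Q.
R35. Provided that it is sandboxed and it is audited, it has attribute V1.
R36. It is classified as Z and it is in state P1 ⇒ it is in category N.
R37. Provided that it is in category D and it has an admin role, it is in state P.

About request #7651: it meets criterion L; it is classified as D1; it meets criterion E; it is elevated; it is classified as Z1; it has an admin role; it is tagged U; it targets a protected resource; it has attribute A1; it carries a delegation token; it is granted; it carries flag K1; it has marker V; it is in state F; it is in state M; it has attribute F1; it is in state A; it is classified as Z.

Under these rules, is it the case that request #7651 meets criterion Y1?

No

Forward chaining from the given facts derives: is read-only, meets criterion T1, is in state P1, has marker G, is from a trusted device, is in state P, is in state J1, has a valid MFA token, is sandboxed, has marker W1, is tagged Q, requires review, is logged for compliance, is in category N, is tagged S, is tagged X, is audited, is rate-limited, has attribute V1, is in category B1, meets criterion Y.
The only rule concluding "it meets criterion Y1" is R33, which needs "it is classified as Q1"; that is never established.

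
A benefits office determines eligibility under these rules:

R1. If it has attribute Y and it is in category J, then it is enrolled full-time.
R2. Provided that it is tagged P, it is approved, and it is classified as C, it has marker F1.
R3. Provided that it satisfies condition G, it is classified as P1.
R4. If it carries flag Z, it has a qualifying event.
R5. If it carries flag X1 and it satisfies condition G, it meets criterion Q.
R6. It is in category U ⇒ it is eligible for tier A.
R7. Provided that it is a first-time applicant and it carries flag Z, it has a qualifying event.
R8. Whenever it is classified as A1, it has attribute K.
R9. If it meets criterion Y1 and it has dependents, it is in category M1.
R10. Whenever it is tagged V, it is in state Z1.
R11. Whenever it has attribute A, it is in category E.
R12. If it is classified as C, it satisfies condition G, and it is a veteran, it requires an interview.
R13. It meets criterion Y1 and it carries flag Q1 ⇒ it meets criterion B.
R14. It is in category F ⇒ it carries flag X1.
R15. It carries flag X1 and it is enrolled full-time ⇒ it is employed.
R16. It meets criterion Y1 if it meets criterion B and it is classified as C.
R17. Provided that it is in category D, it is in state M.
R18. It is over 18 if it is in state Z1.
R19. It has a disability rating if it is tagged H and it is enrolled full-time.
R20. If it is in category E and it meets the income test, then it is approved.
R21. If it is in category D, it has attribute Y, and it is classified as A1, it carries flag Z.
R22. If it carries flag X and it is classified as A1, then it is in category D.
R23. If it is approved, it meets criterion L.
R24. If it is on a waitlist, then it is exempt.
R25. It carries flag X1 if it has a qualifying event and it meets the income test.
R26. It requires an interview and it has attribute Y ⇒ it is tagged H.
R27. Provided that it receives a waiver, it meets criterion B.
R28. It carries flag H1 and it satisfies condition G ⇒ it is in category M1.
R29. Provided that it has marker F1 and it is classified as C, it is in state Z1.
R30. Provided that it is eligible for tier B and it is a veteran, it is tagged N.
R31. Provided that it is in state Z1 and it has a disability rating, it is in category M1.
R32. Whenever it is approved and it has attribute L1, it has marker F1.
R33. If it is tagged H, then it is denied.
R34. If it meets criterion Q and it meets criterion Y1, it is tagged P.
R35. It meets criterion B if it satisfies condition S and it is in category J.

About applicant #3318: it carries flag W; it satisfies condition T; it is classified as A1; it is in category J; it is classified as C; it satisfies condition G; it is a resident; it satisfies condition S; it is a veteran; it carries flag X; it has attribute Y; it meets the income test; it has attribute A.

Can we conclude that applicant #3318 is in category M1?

By R1 (it has attribute Y, it is in category J): it is enrolled full-time.
By R11 (it has attribute A): it is in category E.
By R12 (it is classified as C, it satisfies condition G, it is a veteran): it requires an interview.
By R20 (it is in category E, it meets the income test): it is approved.
By R22 (it carries flag X, it is classified as A1): it is in category D.
By R26 (it requires an interview, it has attribute Y): it is tagged H.
By R35 (it satisfies condition S, it is in category J): it meets criterion B.
By R16 (it meets criterion B, it is classified as C): it meets criterion Y1.
By R19 (it is tagged H, it is enrolled full-time): it has a disability rating.
By R21 (it is in category D, it has attribute Y, it is classified as A1): it carries flag Z.
By R4 (it carries flag Z): it has a qualifying event.
By R25 (it has a qualifying event, it meets the income test): it carries flag X1.
By R5 (it carries flag X1, it satisfies condition G): it meets criterion Q.
By R34 (it meets criterion Q, it meets criterion Y1): it is tagged P.
By R2 (it is tagged P, it is approved, it is classified as C): it has marker F1.
By R29 (it has marker F1, it is classified as C): it is in state Z1.
By R31 (it is in state Z1, it has a disability rating): it is in category M1.

Yes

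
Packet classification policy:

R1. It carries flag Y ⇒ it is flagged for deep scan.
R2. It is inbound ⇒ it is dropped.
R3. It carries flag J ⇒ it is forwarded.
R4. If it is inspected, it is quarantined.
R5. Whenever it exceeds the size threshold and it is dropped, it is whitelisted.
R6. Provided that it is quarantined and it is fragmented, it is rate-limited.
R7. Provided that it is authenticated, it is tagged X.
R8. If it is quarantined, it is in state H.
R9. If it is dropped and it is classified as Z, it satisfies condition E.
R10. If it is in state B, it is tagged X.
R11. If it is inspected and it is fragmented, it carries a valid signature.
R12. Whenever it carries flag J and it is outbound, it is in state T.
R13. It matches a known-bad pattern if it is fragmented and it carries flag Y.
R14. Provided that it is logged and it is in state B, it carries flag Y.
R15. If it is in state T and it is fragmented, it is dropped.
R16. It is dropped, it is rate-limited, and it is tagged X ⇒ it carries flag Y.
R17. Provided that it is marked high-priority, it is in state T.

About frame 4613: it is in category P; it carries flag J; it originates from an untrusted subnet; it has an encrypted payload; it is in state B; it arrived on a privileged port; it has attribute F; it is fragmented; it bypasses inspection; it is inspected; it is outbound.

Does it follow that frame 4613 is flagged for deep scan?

Yes

By R4 (it is inspected): it is quarantined.
By R6 (it is quarantined, it is fragmented): it is rate-limited.
By R10 (it is in state B): it is tagged X.
By R12 (it carries flag J, it is outbound): it is in state T.
By R15 (it is in state T, it is fragmented): it is dropped.
By R16 (it is dropped, it is rate-limited, it is tagged X): it carries flag Y.
By R1 (it carries flag Y): it is flagged for deep scan.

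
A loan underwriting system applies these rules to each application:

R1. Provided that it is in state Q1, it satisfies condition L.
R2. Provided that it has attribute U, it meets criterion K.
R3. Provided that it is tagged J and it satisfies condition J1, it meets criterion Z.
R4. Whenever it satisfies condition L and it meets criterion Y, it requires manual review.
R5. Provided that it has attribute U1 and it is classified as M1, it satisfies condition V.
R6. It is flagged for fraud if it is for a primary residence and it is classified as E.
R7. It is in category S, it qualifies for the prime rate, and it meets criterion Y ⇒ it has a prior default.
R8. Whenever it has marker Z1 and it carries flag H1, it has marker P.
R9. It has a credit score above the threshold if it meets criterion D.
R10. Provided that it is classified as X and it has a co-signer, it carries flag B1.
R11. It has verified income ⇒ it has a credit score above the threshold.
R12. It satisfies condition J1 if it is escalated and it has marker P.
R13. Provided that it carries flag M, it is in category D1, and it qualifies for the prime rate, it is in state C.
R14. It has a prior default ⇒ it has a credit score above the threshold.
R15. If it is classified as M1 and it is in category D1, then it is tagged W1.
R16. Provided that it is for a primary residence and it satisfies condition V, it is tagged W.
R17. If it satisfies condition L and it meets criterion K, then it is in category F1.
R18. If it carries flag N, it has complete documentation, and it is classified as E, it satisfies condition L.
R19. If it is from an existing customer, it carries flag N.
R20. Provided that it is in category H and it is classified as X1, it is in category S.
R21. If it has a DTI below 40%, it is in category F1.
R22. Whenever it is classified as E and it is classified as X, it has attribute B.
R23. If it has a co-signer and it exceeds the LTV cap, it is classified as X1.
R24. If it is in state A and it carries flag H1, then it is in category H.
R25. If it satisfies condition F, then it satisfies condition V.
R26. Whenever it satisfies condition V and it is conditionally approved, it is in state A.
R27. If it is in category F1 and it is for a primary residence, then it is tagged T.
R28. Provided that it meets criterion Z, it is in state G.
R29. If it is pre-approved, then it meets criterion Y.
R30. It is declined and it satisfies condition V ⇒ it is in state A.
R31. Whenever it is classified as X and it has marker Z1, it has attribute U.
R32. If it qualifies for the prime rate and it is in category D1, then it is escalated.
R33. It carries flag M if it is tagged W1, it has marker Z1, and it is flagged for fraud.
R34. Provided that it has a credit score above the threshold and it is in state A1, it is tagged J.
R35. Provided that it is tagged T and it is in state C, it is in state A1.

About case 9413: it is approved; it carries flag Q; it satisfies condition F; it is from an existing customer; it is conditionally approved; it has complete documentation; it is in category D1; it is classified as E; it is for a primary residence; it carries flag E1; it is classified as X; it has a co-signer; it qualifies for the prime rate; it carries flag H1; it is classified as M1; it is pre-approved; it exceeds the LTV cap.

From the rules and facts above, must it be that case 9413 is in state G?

Forward chaining from the given facts derives: is flagged for fraud, carries flag B1, is tagged W1, carries flag N, has attribute B, is classified as X1, satisfies condition V, is in state A, meets criterion Y, is escalated, is tagged W, satisfies condition L, is in category H, requires manual review, is in category S, has a prior default, has a credit score above the threshold.
The only rule concluding "it is in state G" is R28, which needs "it meets criterion Z"; that is never established.

No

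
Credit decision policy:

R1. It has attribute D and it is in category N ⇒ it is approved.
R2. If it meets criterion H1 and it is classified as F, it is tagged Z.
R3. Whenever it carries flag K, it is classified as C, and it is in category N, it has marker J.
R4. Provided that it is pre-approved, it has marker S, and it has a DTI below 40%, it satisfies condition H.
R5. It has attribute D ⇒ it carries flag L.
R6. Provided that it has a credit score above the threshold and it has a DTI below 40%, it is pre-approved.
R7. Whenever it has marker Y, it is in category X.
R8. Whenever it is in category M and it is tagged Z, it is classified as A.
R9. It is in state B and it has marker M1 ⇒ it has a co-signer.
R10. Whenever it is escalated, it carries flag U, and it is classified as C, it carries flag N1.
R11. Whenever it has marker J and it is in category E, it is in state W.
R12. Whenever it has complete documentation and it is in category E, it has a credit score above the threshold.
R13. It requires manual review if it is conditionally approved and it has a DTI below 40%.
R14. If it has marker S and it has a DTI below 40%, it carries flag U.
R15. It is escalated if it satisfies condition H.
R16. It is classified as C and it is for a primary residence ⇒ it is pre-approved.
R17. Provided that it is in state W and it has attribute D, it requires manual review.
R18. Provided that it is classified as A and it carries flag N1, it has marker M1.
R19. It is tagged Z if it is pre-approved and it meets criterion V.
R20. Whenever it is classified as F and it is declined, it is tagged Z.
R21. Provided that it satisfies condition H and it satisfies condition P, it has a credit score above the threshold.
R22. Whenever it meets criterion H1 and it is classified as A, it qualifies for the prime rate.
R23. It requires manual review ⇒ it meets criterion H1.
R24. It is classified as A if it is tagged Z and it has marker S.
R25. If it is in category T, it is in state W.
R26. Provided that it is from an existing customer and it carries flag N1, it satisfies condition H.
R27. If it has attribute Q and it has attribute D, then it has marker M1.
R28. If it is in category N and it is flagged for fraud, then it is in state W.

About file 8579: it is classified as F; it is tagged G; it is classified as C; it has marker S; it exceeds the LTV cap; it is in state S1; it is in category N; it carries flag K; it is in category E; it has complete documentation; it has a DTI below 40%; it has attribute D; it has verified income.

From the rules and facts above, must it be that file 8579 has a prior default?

No

Forward chaining from the given facts derives: is approved, has marker J, carries flag L, is in state W, has a credit score above the threshold, carries flag U, requires manual review, meets criterion H1, is tagged Z, is pre-approved, is classified as A, satisfies condition H, is escalated, qualifies for the prime rate, carries flag N1, has marker M1.
No rule has "it has a prior default" as its conclusion, and it is not among the given facts.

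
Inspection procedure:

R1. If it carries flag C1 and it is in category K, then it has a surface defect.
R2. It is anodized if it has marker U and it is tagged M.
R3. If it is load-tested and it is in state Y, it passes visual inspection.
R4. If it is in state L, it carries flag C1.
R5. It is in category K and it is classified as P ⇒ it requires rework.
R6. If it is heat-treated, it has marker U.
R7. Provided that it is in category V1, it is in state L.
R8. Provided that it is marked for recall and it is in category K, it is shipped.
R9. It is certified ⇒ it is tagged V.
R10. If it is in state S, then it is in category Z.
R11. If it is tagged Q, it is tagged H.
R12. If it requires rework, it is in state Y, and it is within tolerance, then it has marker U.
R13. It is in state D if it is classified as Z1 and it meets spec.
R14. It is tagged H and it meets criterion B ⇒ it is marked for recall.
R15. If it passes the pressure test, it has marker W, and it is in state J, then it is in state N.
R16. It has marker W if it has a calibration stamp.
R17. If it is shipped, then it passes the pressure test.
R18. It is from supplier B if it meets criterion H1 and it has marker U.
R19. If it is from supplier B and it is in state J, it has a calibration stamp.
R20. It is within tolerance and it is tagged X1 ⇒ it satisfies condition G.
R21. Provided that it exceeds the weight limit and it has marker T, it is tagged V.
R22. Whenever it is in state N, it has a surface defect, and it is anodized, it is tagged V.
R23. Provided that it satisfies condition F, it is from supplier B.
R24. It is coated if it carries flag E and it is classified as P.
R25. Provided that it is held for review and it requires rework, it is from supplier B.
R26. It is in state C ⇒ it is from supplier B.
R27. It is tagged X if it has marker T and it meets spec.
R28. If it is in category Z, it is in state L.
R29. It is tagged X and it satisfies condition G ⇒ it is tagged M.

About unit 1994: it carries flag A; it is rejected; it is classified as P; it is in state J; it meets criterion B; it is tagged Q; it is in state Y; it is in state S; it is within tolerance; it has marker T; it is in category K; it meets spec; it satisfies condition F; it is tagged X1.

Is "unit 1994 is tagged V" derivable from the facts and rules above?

By R5 (it is in category K, it is classified as P): it requires rework.
By R10 (it is in state S): it is in category Z.
By R11 (it is tagged Q): it is tagged H.
By R12 (it requires rework, it is in state Y, it is within tolerance): it has marker U.
By R14 (it is tagged H, it meets criterion B): it is marked for recall.
By R20 (it is within tolerance, it is tagged X1): it satisfies condition G.
By R23 (it satisfies condition F): it is from supplier B.
By R27 (it has marker T, it meets spec): it is tagged X.
By R28 (it is in category Z): it is in state L.
By R29 (it is tagged X, it satisfies condition G): it is tagged M.
By R2 (it has marker U, it is tagged M): it is anodized.
By R4 (it is in state L): it carries flag C1.
By R8 (it is marked for recall, it is in category K): it is shipped.
By R17 (it is shipped): it passes the pressure test.
By R19 (it is from supplier B, it is in state J): it has a calibration stamp.
By R1 (it carries flag C1, it is in category K): it has a surface defect.
By R16 (it has a calibration stamp): it has marker W.
By R15 (it passes the pressure test, it has marker W, it is in state J): it is in state N.
By R22 (it is in state N, it has a surface defect, it is anodized): it is tagged V.

Yes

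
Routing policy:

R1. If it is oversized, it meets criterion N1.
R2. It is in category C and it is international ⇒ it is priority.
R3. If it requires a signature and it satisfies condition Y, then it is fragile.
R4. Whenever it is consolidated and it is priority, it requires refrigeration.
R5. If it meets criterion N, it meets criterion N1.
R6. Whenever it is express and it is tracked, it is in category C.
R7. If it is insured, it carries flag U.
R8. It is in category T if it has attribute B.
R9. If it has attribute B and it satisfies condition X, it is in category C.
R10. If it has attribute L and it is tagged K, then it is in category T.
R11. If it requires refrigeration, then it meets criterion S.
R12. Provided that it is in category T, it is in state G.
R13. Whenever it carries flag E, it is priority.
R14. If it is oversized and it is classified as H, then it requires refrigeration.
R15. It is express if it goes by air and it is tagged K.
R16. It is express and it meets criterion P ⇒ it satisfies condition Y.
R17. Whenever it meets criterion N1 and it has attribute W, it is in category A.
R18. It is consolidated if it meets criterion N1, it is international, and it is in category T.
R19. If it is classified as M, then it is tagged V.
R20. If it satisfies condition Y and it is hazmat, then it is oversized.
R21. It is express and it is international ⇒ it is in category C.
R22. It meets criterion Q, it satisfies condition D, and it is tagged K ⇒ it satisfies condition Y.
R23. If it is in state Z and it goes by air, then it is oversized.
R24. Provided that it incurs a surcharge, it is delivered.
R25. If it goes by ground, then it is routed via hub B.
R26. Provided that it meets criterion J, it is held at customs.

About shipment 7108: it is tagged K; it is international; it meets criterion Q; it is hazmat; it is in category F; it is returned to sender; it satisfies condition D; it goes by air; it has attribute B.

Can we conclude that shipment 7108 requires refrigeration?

By R8 (it has attribute B): it is in category T.
By R15 (it goes by air, it is tagged K): it is express.
By R21 (it is express, it is international): it is in category C.
By R22 (it meets criterion Q, it satisfies condition D, it is tagged K): it satisfies condition Y.
By R2 (it is in category C, it is international): it is priority.
By R20 (it satisfies condition Y, it is hazmat): it is oversized.
By R1 (it is oversized): it meets criterion N1.
By R18 (it meets criterion N1, it is international, it is in category T): it is consolidated.
By R4 (it is consolidated, it is priority): it requires refrigeration.

Yes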